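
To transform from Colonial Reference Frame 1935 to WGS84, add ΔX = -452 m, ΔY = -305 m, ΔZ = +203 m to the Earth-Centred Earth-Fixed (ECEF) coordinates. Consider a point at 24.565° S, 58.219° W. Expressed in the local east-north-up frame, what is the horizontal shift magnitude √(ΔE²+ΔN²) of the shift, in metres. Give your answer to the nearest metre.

578 m

The local east axis at (φ, λ) is (−sin λ, cos λ, 0), so ΔE = −sin(-58.219°)·(-452) + cos(-58.219°)·(-305) = -544.87 m.
The local north axis is (−sin φ cos λ, −sin φ sin λ, cos φ), giving ΔN = -98.966 + 107.785 + 184.627 = 193.45 m.
Horizontal magnitude = √(ΔE² + ΔN²) = √((-544.87)² + 193.45²) = 578.19 m.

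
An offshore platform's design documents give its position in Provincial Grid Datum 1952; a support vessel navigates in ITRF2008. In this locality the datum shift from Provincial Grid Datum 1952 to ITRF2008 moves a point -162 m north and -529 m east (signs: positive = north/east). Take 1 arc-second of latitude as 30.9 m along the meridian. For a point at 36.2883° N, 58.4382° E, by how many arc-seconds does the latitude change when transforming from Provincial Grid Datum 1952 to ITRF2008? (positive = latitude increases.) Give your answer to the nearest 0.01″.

Δφ = -5.24″

1″ of latitude = 30.90 m, so Δφ = -162.0 / 30.90 = -5.243″.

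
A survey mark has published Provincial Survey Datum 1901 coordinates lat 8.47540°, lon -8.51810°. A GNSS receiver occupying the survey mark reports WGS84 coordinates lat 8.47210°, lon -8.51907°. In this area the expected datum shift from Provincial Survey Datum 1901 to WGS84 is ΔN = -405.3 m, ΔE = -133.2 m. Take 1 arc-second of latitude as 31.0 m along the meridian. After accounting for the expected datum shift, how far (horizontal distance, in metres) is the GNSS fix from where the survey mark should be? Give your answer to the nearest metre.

Observed coordinate differences: Δφ = -0.00330°, Δλ = -0.00097°.
Converting to metres (1° lat = 111600 m, cos φ = 0.989079): observed ΔN = -368.3 m, observed ΔE = -107.1 m.
Subtracting the expected shift leaves a residual of -368.3 − (-405.3) = 37.0 m north and -107.1 − (-133.2) = 26.1 m east.
Residual distance = √(37.0² + 26.1²) = 45.3 m.

45 m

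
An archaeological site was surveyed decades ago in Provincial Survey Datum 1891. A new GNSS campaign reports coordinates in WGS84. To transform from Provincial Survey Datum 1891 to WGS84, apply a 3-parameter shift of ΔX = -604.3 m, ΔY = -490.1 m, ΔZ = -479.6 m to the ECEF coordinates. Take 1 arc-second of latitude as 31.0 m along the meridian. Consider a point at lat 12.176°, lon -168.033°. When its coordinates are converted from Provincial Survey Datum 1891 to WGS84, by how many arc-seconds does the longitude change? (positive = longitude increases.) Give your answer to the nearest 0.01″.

sin φ = 0.210915, cos φ = 0.977504, sin λ = -0.207348, cos λ = -0.978267.
East component: ΔE = −sin λ·ΔX + cos λ·ΔY = −(-0.207348)(-604.3) + (-0.978267)(-490.1) = 354.15 m.
1° of latitude spans 3600 × 31.00 = 111600 m; at latitude φ, 1° of longitude spans that × cos φ = 109089.5 m, so Δλ = 354.15 / 109089.5 × 3600 = 11.687″.

Δλ = 11.69″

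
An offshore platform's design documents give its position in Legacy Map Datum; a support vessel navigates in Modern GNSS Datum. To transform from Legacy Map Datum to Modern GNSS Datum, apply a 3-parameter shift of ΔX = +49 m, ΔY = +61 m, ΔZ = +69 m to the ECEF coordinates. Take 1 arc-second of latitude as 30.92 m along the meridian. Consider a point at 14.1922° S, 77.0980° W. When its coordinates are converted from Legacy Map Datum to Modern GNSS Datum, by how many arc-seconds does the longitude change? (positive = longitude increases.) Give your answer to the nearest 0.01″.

Δλ = 2.05″

sin φ = -0.245175, cos φ = 0.969479, sin λ = -0.974753, cos λ = 0.223284.
East component: ΔE = −sin λ·ΔX + cos λ·ΔY = −(-0.974753)(49) + (0.223284)(61) = 61.38 m.
1° of latitude spans 3600 × 30.92 = 111312 m; at latitude φ, 1° of longitude spans that × cos φ = 107914.6 m, so Δλ = 61.38 / 107914.6 × 3600 = 2.048″.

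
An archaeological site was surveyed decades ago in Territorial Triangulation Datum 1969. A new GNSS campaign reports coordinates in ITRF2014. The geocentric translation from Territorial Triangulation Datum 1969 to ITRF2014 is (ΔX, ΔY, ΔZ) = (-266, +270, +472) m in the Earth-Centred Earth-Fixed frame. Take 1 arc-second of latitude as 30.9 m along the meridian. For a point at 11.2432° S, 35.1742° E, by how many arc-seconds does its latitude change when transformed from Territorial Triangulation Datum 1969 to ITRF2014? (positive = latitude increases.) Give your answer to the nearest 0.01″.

Δφ = 14.59″

sin φ = -0.194974, cos φ = 0.980808, sin λ = 0.576064, cos λ = 0.817404.
North component: ΔN = −sin φ cos λ·ΔX − sin φ sin λ·ΔY + cos φ·ΔZ = −(-0.194974)(0.817404)(-266) − (-0.194974)(0.576064)(270) + (0.980808)(472) = 450.87 m.
1° of latitude spans 3600 × 30.90 = 111240 m, so Δφ = 450.87 / 111240 × 3600 = 14.591″.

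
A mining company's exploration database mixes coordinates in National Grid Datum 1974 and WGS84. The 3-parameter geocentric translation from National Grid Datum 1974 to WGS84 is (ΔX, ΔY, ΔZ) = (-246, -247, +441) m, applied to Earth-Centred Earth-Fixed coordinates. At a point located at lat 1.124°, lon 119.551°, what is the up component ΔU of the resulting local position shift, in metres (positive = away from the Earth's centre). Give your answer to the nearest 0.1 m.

ΔU = -84.9 m

At φ = 1.124°, λ = 119.551°: sin φ = 0.019616, cos φ = 0.999808, sin λ = 0.869917, cos λ = -0.493198.
ΔU = cos φ cos λ·ΔX + cos φ sin λ·ΔY + sin φ·ΔZ = (0.999808)(-0.493198)(-246) + (0.999808)(0.869917)(-247) + (0.019616)(441) = -84.87 m.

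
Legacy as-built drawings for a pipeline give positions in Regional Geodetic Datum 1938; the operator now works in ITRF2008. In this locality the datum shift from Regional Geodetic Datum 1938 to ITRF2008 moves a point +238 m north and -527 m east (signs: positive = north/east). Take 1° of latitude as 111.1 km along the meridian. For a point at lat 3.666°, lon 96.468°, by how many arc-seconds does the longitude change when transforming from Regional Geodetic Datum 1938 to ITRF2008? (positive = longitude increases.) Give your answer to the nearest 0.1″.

Δλ = -17.1″

At latitude 3.666°, cos φ = 0.997954.
1° of longitude at this latitude = 111.1 × cos φ = 110.87 km, so Δλ = -527.0 / 110872.7 = -0.0047532° = -17.112″.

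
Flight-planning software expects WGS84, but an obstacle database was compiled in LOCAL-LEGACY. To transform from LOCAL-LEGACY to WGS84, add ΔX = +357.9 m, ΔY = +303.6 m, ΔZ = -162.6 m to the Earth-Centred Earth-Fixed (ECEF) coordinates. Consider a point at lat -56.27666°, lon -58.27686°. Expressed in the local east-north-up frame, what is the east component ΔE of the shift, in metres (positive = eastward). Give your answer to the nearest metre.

The local east axis at (φ, λ) is (−sin λ, cos λ, 0), so ΔE = −sin(-58.27686°)·357.9 + cos(-58.27686°)·303.6 = 464.07 m.

ΔE = 464 m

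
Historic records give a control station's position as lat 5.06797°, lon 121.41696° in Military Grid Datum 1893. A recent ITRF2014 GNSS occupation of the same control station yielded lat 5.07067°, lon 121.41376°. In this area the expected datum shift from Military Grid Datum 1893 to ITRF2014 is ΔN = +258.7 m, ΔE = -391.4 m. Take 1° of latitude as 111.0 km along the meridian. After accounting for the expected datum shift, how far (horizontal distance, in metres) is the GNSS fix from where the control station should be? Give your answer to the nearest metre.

56 m

Observed coordinate differences: Δφ = +0.00270°, Δλ = -0.00320°.
Converting to metres (1° lat = 111000 m, cos φ = 0.996091): observed ΔN = 299.7 m, observed ΔE = -353.8 m.
Subtracting the expected shift leaves a residual of 299.7 − (258.7) = 41.0 m north and -353.8 − (-391.4) = 37.6 m east.
Residual distance = √(41.0² + 37.6²) = 55.6 m.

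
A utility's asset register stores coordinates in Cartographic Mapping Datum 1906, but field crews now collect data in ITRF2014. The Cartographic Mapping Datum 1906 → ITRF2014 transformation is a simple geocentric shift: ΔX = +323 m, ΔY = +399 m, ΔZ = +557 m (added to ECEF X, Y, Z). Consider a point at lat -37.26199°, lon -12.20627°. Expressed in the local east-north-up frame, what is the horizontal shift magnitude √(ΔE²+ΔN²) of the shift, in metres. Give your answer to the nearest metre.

742 m

The local east axis at (φ, λ) is (−sin λ, cos λ, 0), so ΔE = −sin(-12.20627°)·323 + cos(-12.20627°)·399 = 458.27 m.
The local north axis is (−sin φ cos λ, −sin φ sin λ, cos φ), giving ΔN = 191.143 − 51.077 + 443.303 = 583.37 m.
Horizontal magnitude = √(ΔE² + ΔN²) = √(458.27² + 583.37²) = 741.84 m.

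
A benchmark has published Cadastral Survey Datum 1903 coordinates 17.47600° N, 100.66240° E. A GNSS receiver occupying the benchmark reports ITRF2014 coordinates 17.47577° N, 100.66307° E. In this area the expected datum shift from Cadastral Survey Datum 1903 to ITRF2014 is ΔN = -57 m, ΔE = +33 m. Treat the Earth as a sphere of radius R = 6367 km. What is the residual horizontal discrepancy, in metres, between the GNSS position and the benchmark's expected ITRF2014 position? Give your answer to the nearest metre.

Observed coordinate differences: Δφ = -0.00023°, Δλ = +0.00067°.
Converting to metres (1° lat = 111125 m, cos φ = 0.953843): observed ΔN = -25.6 m, observed ΔE = 71.0 m.
Subtracting the expected shift leaves a residual of -25.6 − (-57) = 31.4 m north and 71.0 − (33) = 38.0 m east.
Residual distance = √(31.4² + 38.0²) = 49.3 m.

49 m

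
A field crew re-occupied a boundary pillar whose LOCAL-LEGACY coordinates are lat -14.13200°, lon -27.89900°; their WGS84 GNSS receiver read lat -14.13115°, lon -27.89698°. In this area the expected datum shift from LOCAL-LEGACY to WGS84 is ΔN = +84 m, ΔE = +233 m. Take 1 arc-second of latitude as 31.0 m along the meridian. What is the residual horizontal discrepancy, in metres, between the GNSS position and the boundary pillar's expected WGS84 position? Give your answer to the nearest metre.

Observed coordinate differences: Δφ = +0.00085°, Δλ = +0.00202°.
Converting to metres (1° lat = 111600 m, cos φ = 0.969736): observed ΔN = 94.9 m, observed ΔE = 218.6 m.
Subtracting the expected shift leaves a residual of 94.9 − (84) = 10.9 m north and 218.6 − (233) = -14.4 m east.
Residual distance = √(10.9² + (-14.4)²) = 18.0 m.

18 m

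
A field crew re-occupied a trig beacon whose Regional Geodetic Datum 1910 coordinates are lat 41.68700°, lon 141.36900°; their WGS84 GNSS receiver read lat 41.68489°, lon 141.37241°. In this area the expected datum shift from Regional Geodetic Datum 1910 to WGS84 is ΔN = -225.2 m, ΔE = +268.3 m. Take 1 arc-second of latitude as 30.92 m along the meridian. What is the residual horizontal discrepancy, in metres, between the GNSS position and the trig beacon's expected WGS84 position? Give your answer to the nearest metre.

Observed coordinate differences: Δφ = -0.00211°, Δλ = +0.00341°.
Converting to metres (1° lat = 111312 m, cos φ = 0.746789): observed ΔN = -234.9 m, observed ΔE = 283.5 m.
Subtracting the expected shift leaves a residual of -234.9 − (-225.2) = -9.7 m north and 283.5 − (268.3) = 15.2 m east.
Residual distance = √((-9.7)² + 15.2²) = 18.0 m.

18 m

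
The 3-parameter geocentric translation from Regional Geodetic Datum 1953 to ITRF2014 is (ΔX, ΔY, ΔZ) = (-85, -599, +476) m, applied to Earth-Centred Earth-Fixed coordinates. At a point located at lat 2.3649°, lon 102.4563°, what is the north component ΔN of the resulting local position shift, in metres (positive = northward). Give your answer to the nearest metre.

ΔN = 499 m

The local north axis is (−sin φ cos λ, −sin φ sin λ, cos φ), giving ΔN = -0.757 + 24.135 + 475.595 = 498.97 m.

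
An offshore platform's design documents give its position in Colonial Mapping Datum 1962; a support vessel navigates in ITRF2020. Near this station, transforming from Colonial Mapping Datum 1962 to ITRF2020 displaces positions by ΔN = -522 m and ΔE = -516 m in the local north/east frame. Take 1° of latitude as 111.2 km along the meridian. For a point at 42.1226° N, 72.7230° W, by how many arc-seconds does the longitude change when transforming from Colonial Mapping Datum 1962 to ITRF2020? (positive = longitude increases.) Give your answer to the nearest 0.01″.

At latitude 42.1226°, cos φ = 0.741711.
1° of longitude at this latitude = 111.2 × cos φ = 82.48 km, so Δλ = -516.0 / 82478.3 = -0.0062562° = -22.522″.

Δλ = -22.52″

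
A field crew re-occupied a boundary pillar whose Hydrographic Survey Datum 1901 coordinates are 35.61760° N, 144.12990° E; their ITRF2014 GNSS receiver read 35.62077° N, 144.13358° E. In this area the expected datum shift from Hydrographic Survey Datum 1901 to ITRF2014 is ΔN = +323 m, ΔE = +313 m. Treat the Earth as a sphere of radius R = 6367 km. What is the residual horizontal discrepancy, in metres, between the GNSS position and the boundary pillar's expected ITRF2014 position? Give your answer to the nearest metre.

Observed coordinate differences: Δφ = +0.00317°, Δλ = +0.00368°.
Converting to metres (1° lat = 111125 m, cos φ = 0.812922): observed ΔN = 352.3 m, observed ΔE = 332.4 m.
Subtracting the expected shift leaves a residual of 352.3 − (323) = 29.3 m north and 332.4 − (313) = 19.4 m east.
Residual distance = √(29.3² + 19.4²) = 35.1 m.

35 m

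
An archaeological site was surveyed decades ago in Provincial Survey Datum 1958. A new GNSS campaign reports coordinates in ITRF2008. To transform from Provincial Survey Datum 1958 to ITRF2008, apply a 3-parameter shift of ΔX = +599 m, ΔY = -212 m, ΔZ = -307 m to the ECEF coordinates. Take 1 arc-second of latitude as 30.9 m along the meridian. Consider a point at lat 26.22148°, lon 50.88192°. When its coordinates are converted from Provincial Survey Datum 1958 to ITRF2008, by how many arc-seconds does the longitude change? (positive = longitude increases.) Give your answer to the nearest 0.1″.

sin φ = 0.441842, cos φ = 0.897093, sin λ = 0.775847, cos λ = 0.630921.
East component: ΔE = −sin λ·ΔX + cos λ·ΔY = −(0.775847)(599) + (0.630921)(-212) = -598.49 m.
1° of latitude spans 3600 × 30.90 = 111240 m; at latitude φ, 1° of longitude spans that × cos φ = 99792.6 m, so Δλ = -598.49 / 99792.6 × 3600 = -21.590″.

Δλ = -21.6″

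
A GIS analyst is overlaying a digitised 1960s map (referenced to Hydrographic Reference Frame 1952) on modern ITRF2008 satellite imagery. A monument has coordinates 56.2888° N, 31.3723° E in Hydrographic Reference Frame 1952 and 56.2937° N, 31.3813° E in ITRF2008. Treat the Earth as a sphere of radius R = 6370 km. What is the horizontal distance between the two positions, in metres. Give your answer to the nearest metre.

Δφ = 56.2937° − 56.2888° = +0.0049°; Δλ = 31.3813° − 31.3723° = +0.0090°.
1° along a meridian = πR/180 = 111177 m.
ΔN = Δφ × 111177 = 544.8 m; ΔE = Δλ × 111177 × cos(56.2888°) = +0.0090 × 111177 × 0.555007 = 555.3 m.
Distance = √(ΔE² + ΔN²) = √(555.3² + 544.8²) = 777.9 m.

778 m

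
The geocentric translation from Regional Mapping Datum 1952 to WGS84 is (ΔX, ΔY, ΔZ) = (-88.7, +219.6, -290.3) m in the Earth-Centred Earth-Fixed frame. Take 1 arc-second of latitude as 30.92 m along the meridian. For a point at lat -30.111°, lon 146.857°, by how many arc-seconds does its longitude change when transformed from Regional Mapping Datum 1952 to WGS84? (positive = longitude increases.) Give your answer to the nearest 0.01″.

sin φ = -0.501677, cos φ = 0.865055, sin λ = 0.546731, cos λ = -0.837309.
East component: ΔE = −sin λ·ΔX + cos λ·ΔY = −(0.546731)(-88.7) + (-0.837309)(219.6) = -135.38 m.
1° of latitude spans 3600 × 30.92 = 111312 m; at latitude φ, 1° of longitude spans that × cos φ = 96291.0 m, so Δλ = -135.38 / 96291.0 × 3600 = -5.061″.

Δλ = -5.06″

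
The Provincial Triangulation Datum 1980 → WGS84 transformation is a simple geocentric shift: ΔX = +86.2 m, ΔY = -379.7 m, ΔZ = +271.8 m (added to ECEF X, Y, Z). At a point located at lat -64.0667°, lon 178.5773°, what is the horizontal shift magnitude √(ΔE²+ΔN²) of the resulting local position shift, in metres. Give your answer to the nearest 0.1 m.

378.9 m

At φ = -64.0667°, λ = 178.5773°: sin φ = -0.899304, cos φ = 0.437325, sin λ = 0.024828, cos λ = -0.999692.
ΔE = −sin λ·ΔX + cos λ·ΔY = −(0.024828)·(86.2) + (-0.999692)·(-379.7) = 377.44 m.
ΔN = −sin φ cos λ·ΔX − sin φ sin λ·ΔY + cos φ·ΔZ = −(-0.899304)(-0.999692)(86.2) − (-0.899304)(0.024828)(-379.7) + (0.437325)(271.8) = 32.89 m.
Horizontal magnitude = √(ΔE² + ΔN²) = √(377.44² + 32.89²) = 378.87 m.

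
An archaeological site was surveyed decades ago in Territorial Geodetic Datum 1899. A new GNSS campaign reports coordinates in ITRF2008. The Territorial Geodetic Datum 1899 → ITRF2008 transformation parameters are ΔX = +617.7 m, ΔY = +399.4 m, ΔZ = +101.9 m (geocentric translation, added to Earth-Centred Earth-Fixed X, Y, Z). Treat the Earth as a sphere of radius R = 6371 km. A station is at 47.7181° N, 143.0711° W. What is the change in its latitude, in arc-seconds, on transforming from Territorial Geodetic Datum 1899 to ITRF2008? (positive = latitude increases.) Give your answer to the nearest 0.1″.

sin φ = 0.739844, cos φ = 0.672779, sin λ = -0.600824, cos λ = -0.799382.
North component: ΔN = −sin φ cos λ·ΔX − sin φ sin λ·ΔY + cos φ·ΔZ = −(0.739844)(-0.799382)(617.7) − (0.739844)(-0.600824)(399.4) + (0.672779)(101.9) = 611.41 m.
1° of latitude spans πR/180 = 111195 m, so Δφ = 611.41 / 111195 × 3600 = 19.795″.

Δφ = 19.8″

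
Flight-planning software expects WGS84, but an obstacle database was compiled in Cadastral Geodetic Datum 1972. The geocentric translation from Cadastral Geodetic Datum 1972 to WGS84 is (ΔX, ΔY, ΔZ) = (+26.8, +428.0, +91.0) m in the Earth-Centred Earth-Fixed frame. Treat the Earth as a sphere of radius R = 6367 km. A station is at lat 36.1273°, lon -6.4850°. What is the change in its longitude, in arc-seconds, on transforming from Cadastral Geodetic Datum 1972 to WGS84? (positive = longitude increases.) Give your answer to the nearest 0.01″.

sin φ = 0.589581, cos φ = 0.807709, sin λ = -0.112943, cos λ = 0.993601.
East component: ΔE = −sin λ·ΔX + cos λ·ΔY = −(-0.112943)(26.8) + (0.993601)(428.0) = 428.29 m.
1° of latitude spans πR/180 = 111125 m; at latitude φ, 1° of longitude spans that × cos φ = 89756.8 m, so Δλ = 428.29 / 89756.8 × 3600 = 17.178″.

Δλ = 17.18″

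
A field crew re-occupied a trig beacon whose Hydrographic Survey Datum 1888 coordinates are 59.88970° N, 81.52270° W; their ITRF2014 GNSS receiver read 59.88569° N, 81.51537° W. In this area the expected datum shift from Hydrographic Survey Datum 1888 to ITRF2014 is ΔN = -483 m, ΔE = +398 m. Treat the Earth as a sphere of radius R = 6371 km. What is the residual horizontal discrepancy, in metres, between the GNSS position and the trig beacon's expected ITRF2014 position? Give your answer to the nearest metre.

Observed coordinate differences: Δφ = -0.00401°, Δλ = +0.00733°.
Converting to metres (1° lat = 111195 m, cos φ = 0.501666): observed ΔN = -445.9 m, observed ΔE = 408.9 m.
Subtracting the expected shift leaves a residual of -445.9 − (-483) = 37.1 m north and 408.9 − (398) = 10.9 m east.
Residual distance = √(37.1² + 10.9²) = 38.7 m.

39 m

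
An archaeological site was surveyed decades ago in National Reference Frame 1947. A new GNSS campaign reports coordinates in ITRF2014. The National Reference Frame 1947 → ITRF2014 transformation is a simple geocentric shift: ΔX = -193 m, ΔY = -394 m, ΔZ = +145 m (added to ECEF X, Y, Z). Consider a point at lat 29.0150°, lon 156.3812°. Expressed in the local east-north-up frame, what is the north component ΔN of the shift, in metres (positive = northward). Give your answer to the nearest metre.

ΔN = 118 m

The local north axis is (−sin φ cos λ, −sin φ sin λ, cos φ), giving ΔN = -85.771 + 76.566 + 126.801 = 117.60 m.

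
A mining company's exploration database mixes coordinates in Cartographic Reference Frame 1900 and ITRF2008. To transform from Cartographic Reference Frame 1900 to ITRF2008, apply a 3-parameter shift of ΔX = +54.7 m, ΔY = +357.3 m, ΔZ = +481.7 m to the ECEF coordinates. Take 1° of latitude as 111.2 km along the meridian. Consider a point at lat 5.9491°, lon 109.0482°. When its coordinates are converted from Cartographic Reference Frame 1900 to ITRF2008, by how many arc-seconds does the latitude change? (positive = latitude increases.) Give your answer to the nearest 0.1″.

sin φ = 0.103645, cos φ = 0.994614, sin λ = 0.945244, cos λ = -0.326363.
North component: ΔN = −sin φ cos λ·ΔX − sin φ sin λ·ΔY + cos φ·ΔZ = −(0.103645)(-0.326363)(54.7) − (0.103645)(0.945244)(357.3) + (0.994614)(481.7) = 445.95 m.
1° of latitude spans 111200 m, so Δφ = 445.95 / 111200 × 3600 = 14.437″.

Δφ = 14.4″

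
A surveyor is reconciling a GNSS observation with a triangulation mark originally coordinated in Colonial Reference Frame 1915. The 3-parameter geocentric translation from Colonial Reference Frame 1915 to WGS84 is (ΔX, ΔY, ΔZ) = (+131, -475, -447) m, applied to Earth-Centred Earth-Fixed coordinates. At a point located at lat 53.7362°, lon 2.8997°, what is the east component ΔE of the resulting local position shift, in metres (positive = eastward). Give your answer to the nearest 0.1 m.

ΔE = -481.0 m

At φ = 53.7362°, λ = 2.8997°: sin φ = 0.806302, cos φ = 0.591504, sin λ = 0.050588, cos λ = 0.998720.
ΔE = −sin λ·ΔX + cos λ·ΔY = −(0.050588)·(131) + (0.998720)·(-475) = -481.02 m.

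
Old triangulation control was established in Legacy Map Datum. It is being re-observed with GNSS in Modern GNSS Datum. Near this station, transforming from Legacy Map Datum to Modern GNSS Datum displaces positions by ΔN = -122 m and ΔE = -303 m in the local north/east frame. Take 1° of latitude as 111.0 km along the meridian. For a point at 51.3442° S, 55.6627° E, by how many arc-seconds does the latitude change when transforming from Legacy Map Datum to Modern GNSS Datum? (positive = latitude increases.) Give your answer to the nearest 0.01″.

Δφ = -3.96″

1° of latitude = 111.0 km, so Δφ = -122.0 / 111000 = -0.0010991° = -3.957″.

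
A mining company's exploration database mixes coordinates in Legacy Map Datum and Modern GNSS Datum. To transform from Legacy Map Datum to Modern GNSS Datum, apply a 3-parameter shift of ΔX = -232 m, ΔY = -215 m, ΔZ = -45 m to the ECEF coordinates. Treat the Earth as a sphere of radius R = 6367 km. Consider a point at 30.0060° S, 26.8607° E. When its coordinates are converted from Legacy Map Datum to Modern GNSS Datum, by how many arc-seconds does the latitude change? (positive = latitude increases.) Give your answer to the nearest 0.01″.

sin φ = -0.500091, cos φ = 0.865973, sin λ = 0.451823, cos λ = 0.892108.
North component: ΔN = −sin φ cos λ·ΔX − sin φ sin λ·ΔY + cos φ·ΔZ = −(-0.500091)(0.892108)(-232) − (-0.500091)(0.451823)(-215) + (0.865973)(-45) = -191.05 m.
1° of latitude spans πR/180 = 111125 m, so Δφ = -191.05 / 111125 × 3600 = -6.189″.

Δφ = -6.19″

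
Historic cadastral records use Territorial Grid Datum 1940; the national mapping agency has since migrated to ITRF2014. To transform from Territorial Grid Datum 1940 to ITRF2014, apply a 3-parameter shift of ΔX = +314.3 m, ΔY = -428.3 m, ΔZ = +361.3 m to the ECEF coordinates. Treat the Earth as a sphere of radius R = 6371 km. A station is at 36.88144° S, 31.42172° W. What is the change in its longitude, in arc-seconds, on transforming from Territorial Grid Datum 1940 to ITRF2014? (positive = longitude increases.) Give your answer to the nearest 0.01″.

Δλ = -8.16″

sin φ = -0.600161, cos φ = 0.799879, sin λ = -0.521333, cos λ = 0.853353.
East component: ΔE = −sin λ·ΔX + cos λ·ΔY = −(-0.521333)(314.3) + (0.853353)(-428.3) = -201.64 m.
1° of latitude spans πR/180 = 111195 m; at latitude φ, 1° of longitude spans that × cos φ = 88942.5 m, so Δλ = -201.64 / 88942.5 × 3600 = -8.161″.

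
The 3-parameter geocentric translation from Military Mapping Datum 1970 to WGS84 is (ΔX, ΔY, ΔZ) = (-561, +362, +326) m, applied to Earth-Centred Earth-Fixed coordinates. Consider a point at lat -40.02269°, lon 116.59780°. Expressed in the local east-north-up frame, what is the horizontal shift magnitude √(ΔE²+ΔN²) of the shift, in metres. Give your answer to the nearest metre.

The local east axis at (φ, λ) is (−sin λ, cos λ, 0), so ΔE = −sin(116.59780°)·(-561) + cos(116.59780°)·362 = 339.55 m.
The local north axis is (−sin φ cos λ, −sin φ sin λ, cos φ), giving ΔN = 161.527 + 208.162 + 249.647 = 619.34 m.
Horizontal magnitude = √(ΔE² + ΔN²) = √(339.55² + 619.34²) = 706.31 m.

706 m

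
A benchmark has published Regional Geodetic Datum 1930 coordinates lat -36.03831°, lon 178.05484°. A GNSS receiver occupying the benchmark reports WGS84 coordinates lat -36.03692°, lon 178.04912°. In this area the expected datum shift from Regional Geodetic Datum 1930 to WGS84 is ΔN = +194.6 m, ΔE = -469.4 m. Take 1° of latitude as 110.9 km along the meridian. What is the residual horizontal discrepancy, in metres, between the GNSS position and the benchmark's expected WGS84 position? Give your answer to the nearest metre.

Observed coordinate differences: Δφ = +0.00139°, Δλ = -0.00572°.
Converting to metres (1° lat = 110900 m, cos φ = 0.808624): observed ΔN = 154.2 m, observed ΔE = -512.9 m.
Subtracting the expected shift leaves a residual of 154.2 − (194.6) = -40.4 m north and -512.9 − (-469.4) = -43.5 m east.
Residual distance = √((-40.4)² + (-43.5)²) = 59.4 m.

59 m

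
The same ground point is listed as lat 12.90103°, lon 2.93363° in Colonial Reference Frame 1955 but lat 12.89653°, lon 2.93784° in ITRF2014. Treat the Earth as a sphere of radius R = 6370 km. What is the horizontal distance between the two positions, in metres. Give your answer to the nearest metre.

Δφ = 12.89653° − 12.90103° = -0.00450°; Δλ = 2.93784° − 2.93363° = +0.00421°.
1° along a meridian = πR/180 = 111177 m.
ΔN = Δφ × 111177 = -500.3 m; ΔE = Δλ × 111177 × cos(12.90103°) = +0.00421 × 111177 × 0.974757 = 456.2 m.
Distance = √(ΔE² + ΔN²) = √(456.2² + (-500.3)²) = 677.1 m.

677 m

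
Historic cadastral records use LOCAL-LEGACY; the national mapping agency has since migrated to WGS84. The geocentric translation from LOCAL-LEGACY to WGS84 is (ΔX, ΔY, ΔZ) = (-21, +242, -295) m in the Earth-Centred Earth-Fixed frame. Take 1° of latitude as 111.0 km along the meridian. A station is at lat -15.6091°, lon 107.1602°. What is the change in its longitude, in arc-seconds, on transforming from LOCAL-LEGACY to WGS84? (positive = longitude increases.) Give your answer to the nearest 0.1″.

Δλ = -1.7″

sin φ = -0.269073, cos φ = 0.963120, sin λ = 0.955484, cos λ = -0.295044.
East component: ΔE = −sin λ·ΔX + cos λ·ΔY = −(0.955484)(-21) + (-0.295044)(242) = -51.34 m.
1° of latitude spans 111000 m; at latitude φ, 1° of longitude spans that × cos φ = 106906.3 m, so Δλ = -51.34 / 106906.3 × 3600 = -1.729″.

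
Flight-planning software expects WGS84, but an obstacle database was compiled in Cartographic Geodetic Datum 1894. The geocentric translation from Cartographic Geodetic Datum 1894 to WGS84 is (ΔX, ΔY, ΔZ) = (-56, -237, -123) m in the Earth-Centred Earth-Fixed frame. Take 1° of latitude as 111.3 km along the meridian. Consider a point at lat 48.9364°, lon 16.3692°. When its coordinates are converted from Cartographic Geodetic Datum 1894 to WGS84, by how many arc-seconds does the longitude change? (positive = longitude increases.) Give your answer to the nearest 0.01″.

sin φ = 0.753981, cos φ = 0.656896, sin λ = 0.281826, cos λ = 0.959466.
East component: ΔE = −sin λ·ΔX + cos λ·ΔY = −(0.281826)(-56) + (0.959466)(-237) = -211.61 m.
1° of latitude spans 111300 m; at latitude φ, 1° of longitude spans that × cos φ = 73112.6 m, so Δλ = -211.61 / 73112.6 × 3600 = -10.420″.

Δλ = -10.42″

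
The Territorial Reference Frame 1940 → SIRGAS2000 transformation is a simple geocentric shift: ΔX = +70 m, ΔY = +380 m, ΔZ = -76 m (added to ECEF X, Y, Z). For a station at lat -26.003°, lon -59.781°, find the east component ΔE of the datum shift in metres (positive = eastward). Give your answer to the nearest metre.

ΔE = 252 m

At φ = -26.003°, λ = -59.781°: sin φ = -0.438418, cos φ = 0.898771, sin λ = -0.864108, cos λ = 0.503307.
ΔE = −sin λ·ΔX + cos λ·ΔY = −(-0.864108)·(70) + (0.503307)·(380) = 251.74 m.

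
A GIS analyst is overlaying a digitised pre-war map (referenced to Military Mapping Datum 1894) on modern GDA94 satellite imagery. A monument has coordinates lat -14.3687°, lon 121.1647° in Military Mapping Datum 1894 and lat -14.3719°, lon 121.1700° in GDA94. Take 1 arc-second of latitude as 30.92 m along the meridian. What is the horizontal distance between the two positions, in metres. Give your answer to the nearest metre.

673 m

Δφ = -14.3719° − -14.3687° = -0.0032°; Δλ = 121.1700° − 121.1647° = +0.0053°.
1° of latitude = 3600 × 30.92 = 111312 m.
ΔN = Δφ × 111312 = -356.2 m; ΔE = Δλ × 111312 × cos(-14.3687°) = +0.0053 × 111312 × 0.968719 = 571.5 m.
Distance = √(ΔE² + ΔN²) = √(571.5² + (-356.2)²) = 673.4 m.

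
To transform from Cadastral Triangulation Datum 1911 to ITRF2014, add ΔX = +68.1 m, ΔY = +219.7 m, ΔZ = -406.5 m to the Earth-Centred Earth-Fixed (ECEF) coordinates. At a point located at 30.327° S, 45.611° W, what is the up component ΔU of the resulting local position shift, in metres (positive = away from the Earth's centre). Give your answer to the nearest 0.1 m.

At φ = -30.327°, λ = -45.611°: sin φ = -0.504934, cos φ = 0.863158, sin λ = -0.714607, cos λ = 0.699526.
ΔU = cos φ cos λ·ΔX + cos φ sin λ·ΔY + sin φ·ΔZ = (0.863158)(0.699526)(68.1) + (0.863158)(-0.714607)(219.7) + (-0.504934)(-406.5) = 110.86 m.

ΔU = 110.9 m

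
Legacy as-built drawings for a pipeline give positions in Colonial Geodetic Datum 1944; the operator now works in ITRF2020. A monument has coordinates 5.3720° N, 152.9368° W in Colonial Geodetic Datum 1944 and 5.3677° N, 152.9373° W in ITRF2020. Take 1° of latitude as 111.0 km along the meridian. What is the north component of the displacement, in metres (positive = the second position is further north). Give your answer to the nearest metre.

ΔN = -477 m

Δφ = 5.3677° − 5.3720° = -0.0043°; Δλ = -152.9373° − -152.9368° = -0.0005°.
ΔN = Δφ × 111000 = -477.3 m; ΔE = Δλ × 111000 × cos(5.3720°) = -0.0005 × 111000 × 0.995608 = -55.3 m.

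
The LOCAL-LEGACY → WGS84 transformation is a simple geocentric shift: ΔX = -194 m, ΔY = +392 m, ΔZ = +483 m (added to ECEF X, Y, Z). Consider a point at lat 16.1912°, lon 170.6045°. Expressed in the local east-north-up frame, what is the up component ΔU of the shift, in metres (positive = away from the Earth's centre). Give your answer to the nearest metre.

ΔU = 380 m

At φ = 16.1912°, λ = 170.6045°: sin φ = 0.278844, cos φ = 0.960337, sin λ = 0.163248, cos λ = -0.986585.
ΔU = cos φ cos λ·ΔX + cos φ sin λ·ΔY + sin φ·ΔZ = (0.960337)(-0.986585)(-194) + (0.960337)(0.163248)(392) + (0.278844)(483) = 379.94 m.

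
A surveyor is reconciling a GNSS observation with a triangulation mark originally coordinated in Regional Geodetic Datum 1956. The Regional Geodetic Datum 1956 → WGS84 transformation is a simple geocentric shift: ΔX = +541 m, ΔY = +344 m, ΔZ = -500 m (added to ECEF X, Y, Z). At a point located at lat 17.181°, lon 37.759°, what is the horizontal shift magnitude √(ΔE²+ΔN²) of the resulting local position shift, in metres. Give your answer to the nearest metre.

The local east axis at (φ, λ) is (−sin λ, cos λ, 0), so ΔE = −sin(37.759°)·541 + cos(37.759°)·344 = -59.31 m.
The local north axis is (−sin φ cos λ, −sin φ sin λ, cos φ), giving ΔN = -126.342 − 62.223 − 477.688 = -666.25 m.
Horizontal magnitude = √(ΔE² + ΔN²) = √((-59.31)² + (-666.25)²) = 668.89 m.

669 m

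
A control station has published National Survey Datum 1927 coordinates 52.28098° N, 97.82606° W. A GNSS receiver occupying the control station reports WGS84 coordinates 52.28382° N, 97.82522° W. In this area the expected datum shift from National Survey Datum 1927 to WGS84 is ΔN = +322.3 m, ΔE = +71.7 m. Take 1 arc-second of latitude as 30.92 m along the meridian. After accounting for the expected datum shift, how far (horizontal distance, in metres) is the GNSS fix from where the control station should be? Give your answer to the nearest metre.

16 m

Observed coordinate differences: Δφ = +0.00284°, Δλ = +0.00084°.
Converting to metres (1° lat = 111312 m, cos φ = 0.611790): observed ΔN = 316.1 m, observed ΔE = 57.2 m.
Subtracting the expected shift leaves a residual of 316.1 − (322.3) = -6.2 m north and 57.2 − (71.7) = -14.5 m east.
Residual distance = √((-6.2)² + (-14.5)²) = 15.8 m.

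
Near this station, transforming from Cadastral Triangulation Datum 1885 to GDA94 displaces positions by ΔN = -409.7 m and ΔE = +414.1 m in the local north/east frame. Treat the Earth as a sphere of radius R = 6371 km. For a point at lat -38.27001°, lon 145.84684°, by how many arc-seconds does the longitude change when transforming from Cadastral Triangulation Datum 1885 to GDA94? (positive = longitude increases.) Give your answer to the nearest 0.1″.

Δλ = 17.1″

At latitude -38.27001°, cos φ = 0.785101.
One radian of longitude at latitude φ spans R cos φ, so Δλ = ΔE / (R cos φ) = 414.1 / (6371000 × 0.785101) = 8.2789e-05 rad = 17.076″.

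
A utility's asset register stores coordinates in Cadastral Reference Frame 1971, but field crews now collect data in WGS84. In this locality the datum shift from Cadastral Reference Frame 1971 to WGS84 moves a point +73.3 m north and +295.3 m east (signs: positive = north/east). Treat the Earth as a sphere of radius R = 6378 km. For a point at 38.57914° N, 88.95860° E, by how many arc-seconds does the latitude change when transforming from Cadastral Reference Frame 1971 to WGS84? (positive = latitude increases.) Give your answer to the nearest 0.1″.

Δφ = 2.4″

On a sphere of radius R, 1 rad of latitude = R, so Δφ = ΔN / R = 73.3 / 6378000 = 1.1493e-05 rad = 2.371″.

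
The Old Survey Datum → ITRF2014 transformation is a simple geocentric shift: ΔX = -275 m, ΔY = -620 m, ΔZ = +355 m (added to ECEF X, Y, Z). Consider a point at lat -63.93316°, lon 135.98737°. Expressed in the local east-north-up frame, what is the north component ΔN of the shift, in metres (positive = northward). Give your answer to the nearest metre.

ΔN = -53 m

At φ = -63.93316°, λ = 135.98737°: sin φ = -0.898282, cos φ = 0.439419, sin λ = 0.694817, cos λ = -0.719187.
ΔN = −sin φ cos λ·ΔX − sin φ sin λ·ΔY + cos φ·ΔZ = −(-0.898282)(-0.719187)(-275) − (-0.898282)(0.694817)(-620) + (0.439419)(355) = -53.31 m.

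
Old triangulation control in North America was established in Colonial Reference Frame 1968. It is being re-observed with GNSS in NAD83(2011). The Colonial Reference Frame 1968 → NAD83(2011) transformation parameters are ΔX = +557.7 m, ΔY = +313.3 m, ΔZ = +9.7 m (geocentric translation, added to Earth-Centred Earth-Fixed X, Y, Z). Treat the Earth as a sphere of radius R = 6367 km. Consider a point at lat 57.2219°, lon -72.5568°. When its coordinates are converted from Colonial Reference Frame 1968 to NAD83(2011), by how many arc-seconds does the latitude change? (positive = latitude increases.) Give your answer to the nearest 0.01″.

Δφ = 3.76″

sin φ = 0.840774, cos φ = 0.541387, sin λ = -0.954015, cos λ = 0.299760.
North component: ΔN = −sin φ cos λ·ΔX − sin φ sin λ·ΔY + cos φ·ΔZ = −(0.840774)(0.299760)(557.7) − (0.840774)(-0.954015)(313.3) + (0.541387)(9.7) = 116.00 m.
1° of latitude spans πR/180 = 111125 m, so Δφ = 116.00 / 111125 × 3600 = 3.758″.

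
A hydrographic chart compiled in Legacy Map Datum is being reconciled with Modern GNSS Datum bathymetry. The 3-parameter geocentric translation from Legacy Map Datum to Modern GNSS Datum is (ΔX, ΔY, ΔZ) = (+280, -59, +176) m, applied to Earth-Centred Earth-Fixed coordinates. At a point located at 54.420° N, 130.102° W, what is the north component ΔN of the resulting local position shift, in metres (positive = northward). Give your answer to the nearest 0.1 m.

ΔN = 212.4 m

The local north axis is (−sin φ cos λ, −sin φ sin λ, cos φ), giving ΔN = 146.689 − 36.704 + 102.404 = 212.39 m.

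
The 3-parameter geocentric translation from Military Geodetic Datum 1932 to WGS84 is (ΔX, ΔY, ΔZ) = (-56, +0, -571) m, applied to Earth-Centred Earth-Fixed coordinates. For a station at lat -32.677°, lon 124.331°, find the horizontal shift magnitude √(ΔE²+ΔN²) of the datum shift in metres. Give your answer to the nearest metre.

At φ = -32.677°, λ = 124.331°: sin φ = -0.539902, cos φ = 0.841728, sin λ = 0.825793, cos λ = -0.563973.
ΔE = −sin λ·ΔX + cos λ·ΔY = −(0.825793)·(-56) + (-0.563973)·(0) = 46.24 m.
ΔN = −sin φ cos λ·ΔX − sin φ sin λ·ΔY + cos φ·ΔZ = −(-0.539902)(-0.563973)(-56) − (-0.539902)(0.825793)(0) + (0.841728)(-571) = -463.57 m.
Horizontal magnitude = √(ΔE² + ΔN²) = √(46.24² + (-463.57)²) = 465.88 m.

466 m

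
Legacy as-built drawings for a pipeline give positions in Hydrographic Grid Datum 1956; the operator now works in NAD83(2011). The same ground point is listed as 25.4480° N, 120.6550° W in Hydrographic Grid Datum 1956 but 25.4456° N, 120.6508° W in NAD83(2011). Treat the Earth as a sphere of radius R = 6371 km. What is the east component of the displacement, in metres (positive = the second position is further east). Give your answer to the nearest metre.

ΔE = 422 m

Δφ = 25.4456° − 25.4480° = -0.0024°; Δλ = -120.6508° − -120.6550° = +0.0042°.
1° along a meridian = πR/180 = 111195 m.
ΔN = Δφ × 111195 = -266.9 m; ΔE = Δλ × 111195 × cos(25.4480°) = +0.0042 × 111195 × 0.902976 = 421.7 m.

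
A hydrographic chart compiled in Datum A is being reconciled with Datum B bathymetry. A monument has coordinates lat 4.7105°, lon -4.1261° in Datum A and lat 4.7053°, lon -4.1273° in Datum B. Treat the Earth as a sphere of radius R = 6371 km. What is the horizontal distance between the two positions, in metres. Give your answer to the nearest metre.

593 m

Δφ = 4.7053° − 4.7105° = -0.0052°; Δλ = -4.1273° − -4.1261° = -0.0012°.
1° along a meridian = πR/180 = 111195 m.
ΔN = Δφ × 111195 = -578.2 m; ΔE = Δλ × 111195 × cos(4.7105°) = -0.0012 × 111195 × 0.996622 = -133.0 m.
Distance = √(ΔE² + ΔN²) = √((-133.0)² + (-578.2)²) = 593.3 m.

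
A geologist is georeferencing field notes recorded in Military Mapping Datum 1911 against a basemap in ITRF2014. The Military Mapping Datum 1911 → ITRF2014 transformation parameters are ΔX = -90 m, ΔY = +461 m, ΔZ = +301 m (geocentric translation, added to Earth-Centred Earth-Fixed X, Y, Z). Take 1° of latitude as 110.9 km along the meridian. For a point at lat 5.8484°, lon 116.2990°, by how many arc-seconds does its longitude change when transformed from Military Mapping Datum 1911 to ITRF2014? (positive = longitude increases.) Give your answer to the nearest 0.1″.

Δλ = -4.0″

sin φ = 0.101897, cos φ = 0.994795, sin λ = 0.896494, cos λ = -0.443056.
East component: ΔE = −sin λ·ΔX + cos λ·ΔY = −(0.896494)(-90) + (-0.443056)(461) = -123.56 m.
1° of latitude spans 110900 m; at latitude φ, 1° of longitude spans that × cos φ = 110322.8 m, so Δλ = -123.56 / 110322.8 × 3600 = -4.032″.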